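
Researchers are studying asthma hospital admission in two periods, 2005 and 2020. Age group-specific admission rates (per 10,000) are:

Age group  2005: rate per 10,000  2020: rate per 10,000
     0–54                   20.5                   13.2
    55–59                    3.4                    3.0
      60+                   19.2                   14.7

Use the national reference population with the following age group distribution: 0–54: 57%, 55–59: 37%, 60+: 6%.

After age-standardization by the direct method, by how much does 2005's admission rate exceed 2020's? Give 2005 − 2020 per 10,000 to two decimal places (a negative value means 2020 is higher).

4.58

Standard weights: 0.57, 0.37, 0.06.
2005: 0.5700×20.5 + 0.3700×3.4 + 0.0600×19.2 = 14.0950 per 10,000.
2020: 0.5700×13.2 + 0.3700×3.0 + 0.0600×14.7 = 9.5160 per 10,000.
Difference = 14.0950 − 9.5160 = 4.5790.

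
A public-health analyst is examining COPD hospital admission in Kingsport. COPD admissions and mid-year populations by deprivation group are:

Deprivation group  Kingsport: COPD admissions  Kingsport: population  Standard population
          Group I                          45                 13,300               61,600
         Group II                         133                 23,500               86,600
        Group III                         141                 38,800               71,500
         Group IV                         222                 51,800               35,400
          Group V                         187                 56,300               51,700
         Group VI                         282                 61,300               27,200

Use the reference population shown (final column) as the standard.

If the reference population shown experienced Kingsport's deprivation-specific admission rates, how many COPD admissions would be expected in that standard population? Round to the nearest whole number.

Deprivation-specific rates per 10,000 for Kingsport: 33.83, 56.60, 36.34, 42.86, 33.21, 46.00.
Expected COPD admissions = Σ (standard pop × deprivation-specific rate ÷ 10,000)
= 61,600×33.83/10,000 + 86,600×56.60/10,000 + 71,500×36.34/10,000 + 35,400×42.86/10,000 + 51,700×33.21/10,000 + 27,200×46.00/10,000
= 208.42 + 490.12 + 259.83 + 151.71 + 171.72 + 125.13 = 1406.94.

1407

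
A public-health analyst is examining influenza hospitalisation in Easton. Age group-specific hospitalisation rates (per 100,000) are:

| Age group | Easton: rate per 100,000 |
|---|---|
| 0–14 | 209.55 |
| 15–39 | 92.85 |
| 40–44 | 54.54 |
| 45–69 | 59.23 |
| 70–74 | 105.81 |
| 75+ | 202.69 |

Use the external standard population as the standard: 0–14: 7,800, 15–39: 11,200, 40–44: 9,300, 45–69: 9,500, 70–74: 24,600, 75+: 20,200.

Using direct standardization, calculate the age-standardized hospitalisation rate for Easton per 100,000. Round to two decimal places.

126.41

Standard total = 82,600; weights = 0.0944, 0.1356, 0.1126, 0.1150, 0.2978, 0.2446.
Standardized rate: 0.0944×209.55 + 0.1356×92.85 + 0.1126×54.54 + 0.1150×59.23 + 0.2978×105.81 + 0.2446×202.69 = 126.4114 per 100,000.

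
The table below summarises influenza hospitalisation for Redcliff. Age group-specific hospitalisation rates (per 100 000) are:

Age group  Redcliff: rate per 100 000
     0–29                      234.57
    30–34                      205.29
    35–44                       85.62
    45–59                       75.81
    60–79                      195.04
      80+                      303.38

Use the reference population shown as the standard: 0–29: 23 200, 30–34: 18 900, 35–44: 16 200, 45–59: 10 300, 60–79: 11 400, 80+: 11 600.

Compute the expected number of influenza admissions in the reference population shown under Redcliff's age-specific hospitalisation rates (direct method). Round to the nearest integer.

Expected influenza admissions = Σ (standard pop × age-specific rate ÷ 100 000)
= 23 200×234.57/100 000 + 18 900×205.29/100 000 + 16 200×85.62/100 000 + 10 300×75.81/100 000 + 11 400×195.04/100 000 + 11 600×303.38/100 000
= 54.42 + 38.80 + 13.87 + 7.81 + 22.23 + 35.19 = 172.33.

172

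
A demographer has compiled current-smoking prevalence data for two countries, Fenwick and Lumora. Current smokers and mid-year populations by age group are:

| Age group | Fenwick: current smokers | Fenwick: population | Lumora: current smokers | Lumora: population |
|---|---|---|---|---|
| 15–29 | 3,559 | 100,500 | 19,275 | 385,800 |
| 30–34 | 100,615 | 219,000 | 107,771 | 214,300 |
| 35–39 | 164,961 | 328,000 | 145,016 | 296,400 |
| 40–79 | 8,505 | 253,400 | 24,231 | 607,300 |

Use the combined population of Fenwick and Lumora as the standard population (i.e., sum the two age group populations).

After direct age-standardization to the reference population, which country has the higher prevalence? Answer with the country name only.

Lumora

Age-specific rates per 1,000 for Fenwick: 35.413, 459.429, 502.930, 33.564.
For Lumora: 49.961, 502.898, 489.258, 39.900.
Combined standard total = 2,404,700; weights = 0.2022, 0.1802, 0.2597, 0.3579.
Fenwick: 0.2022×35.413 + 0.1802×459.429 + 0.2597×502.930 + 0.3579×33.564 = 232.5486 per 1,000.
Lumora: 0.2022×49.961 + 0.1802×502.898 + 0.2597×489.258 + 0.3579×39.900 = 242.0409 per 1,000.
The crude rates (308.18 vs 197.03) would put Fenwick higher, but that reflects its age composition; once standardized to a common age structure, Lumora has the higher underlying rate.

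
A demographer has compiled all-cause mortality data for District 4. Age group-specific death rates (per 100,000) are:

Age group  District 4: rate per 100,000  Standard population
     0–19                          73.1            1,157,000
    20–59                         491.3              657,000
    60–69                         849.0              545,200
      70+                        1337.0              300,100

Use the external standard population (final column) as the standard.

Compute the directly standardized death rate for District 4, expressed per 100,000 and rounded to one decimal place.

Standard total = 2,659,300; weights = 0.4351, 0.2471, 0.2050, 0.1128.
Standardized rate: 0.4351×73.1 + 0.2471×491.3 + 0.2050×849.0 + 0.1128×1337.0 = 478.1218 per 100,000.

478.1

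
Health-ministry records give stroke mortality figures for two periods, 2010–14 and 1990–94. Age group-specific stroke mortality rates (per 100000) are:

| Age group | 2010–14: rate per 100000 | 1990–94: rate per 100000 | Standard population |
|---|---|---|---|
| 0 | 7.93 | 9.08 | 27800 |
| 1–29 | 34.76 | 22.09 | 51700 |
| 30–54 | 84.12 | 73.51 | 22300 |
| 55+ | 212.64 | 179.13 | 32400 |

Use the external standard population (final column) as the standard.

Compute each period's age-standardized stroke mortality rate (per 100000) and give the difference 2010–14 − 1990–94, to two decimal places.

Standard total = 134200; weights = 0.2072, 0.3852, 0.1662, 0.2414.
2010–14: 0.2072×7.93 + 0.3852×34.76 + 0.1662×84.12 + 0.2414×212.64 = 80.3499 per 100000.
1990–94: 0.2072×9.08 + 0.3852×22.09 + 0.1662×73.51 + 0.2414×179.13 = 65.8537 per 100000.
Difference = 80.3499 − 65.8537 = 14.4962.

14.50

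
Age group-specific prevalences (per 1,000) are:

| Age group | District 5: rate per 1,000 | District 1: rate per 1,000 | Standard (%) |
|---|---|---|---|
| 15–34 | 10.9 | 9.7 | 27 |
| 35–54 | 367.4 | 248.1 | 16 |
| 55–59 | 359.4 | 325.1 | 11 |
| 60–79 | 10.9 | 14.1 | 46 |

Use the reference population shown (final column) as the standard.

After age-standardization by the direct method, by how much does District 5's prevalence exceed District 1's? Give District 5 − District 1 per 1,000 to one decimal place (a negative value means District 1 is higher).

21.7

Standard weights: 0.27, 0.16, 0.11, 0.46.
District 5: 0.2700×10.9 + 0.1600×367.4 + 0.1100×359.4 + 0.4600×10.9 = 106.2750 per 1,000.
District 1: 0.2700×9.7 + 0.1600×248.1 + 0.1100×325.1 + 0.4600×14.1 = 84.5620 per 1,000.
Difference = 106.2750 − 84.5620 = 21.7130.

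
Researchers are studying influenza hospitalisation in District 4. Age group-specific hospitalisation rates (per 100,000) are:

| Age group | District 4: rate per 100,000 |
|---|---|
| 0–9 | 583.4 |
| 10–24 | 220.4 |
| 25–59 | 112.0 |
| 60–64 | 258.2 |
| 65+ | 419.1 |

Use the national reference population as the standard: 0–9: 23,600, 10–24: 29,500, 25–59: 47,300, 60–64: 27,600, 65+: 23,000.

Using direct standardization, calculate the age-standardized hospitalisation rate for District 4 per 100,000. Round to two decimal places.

280.35

Standard total = 151,000; weights = 0.1563, 0.1954, 0.3132, 0.1828, 0.1523.
Standardized rate: 0.1563×583.4 + 0.1954×220.4 + 0.3132×112.0 + 0.1828×258.2 + 0.1523×419.1 = 280.3527 per 100,000.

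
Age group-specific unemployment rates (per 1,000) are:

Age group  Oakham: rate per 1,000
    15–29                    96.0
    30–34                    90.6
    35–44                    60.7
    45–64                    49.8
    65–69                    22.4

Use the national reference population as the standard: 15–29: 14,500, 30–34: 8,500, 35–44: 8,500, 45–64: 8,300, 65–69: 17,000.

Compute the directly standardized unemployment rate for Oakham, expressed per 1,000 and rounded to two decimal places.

61.13

Standard total = 56,800; weights = 0.2553, 0.1496, 0.1496, 0.1461, 0.2993.
Standardized rate: 0.2553×96.0 + 0.1496×90.6 + 0.1496×60.7 + 0.1461×49.8 + 0.2993×22.4 = 61.1301 per 1,000.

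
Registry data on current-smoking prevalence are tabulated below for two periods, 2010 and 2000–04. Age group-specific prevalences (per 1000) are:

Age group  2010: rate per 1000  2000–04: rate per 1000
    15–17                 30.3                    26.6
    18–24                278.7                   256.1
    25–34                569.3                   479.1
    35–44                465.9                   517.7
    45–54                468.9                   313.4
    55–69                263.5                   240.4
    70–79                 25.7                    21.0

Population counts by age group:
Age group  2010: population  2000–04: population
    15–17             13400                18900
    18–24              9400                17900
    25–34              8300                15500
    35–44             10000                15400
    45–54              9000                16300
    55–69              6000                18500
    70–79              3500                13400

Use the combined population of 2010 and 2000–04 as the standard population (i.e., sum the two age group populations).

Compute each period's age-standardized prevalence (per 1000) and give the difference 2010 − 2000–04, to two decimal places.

Combined standard total = 175500; weights = 0.1840, 0.1556, 0.1356, 0.1447, 0.1442, 0.1396, 0.0963.
2010: 0.1840×30.3 + 0.1556×278.7 + 0.1356×569.3 + 0.1447×465.9 + 0.1442×468.9 + 0.1396×263.5 + 0.0963×25.7 = 300.4197 per 1000.
2000–04: 0.1840×26.6 + 0.1556×256.1 + 0.1356×479.1 + 0.1447×517.7 + 0.1442×313.4 + 0.1396×240.4 + 0.0963×21.0 = 265.3937 per 1000.
Difference = 300.4197 − 265.3937 = 35.0260.

35.03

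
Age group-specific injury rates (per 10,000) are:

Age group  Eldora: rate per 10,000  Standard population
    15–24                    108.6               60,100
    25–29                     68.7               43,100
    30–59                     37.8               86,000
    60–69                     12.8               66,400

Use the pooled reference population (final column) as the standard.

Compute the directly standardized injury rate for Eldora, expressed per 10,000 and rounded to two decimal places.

Standard total = 255,600; weights = 0.2351, 0.1686, 0.3365, 0.2598.
Standardized rate: 0.2351×108.6 + 0.1686×68.7 + 0.3365×37.8 + 0.2598×12.8 = 53.1633 per 10,000.

53.16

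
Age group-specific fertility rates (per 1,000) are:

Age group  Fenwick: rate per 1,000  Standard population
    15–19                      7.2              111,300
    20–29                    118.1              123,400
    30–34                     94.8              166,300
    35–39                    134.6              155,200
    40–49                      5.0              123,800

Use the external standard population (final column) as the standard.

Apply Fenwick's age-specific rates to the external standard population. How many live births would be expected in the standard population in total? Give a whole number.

Expected live births = Σ (standard pop × age-specific rate ÷ 1,000)
= 111,300×7.2/1,000 + 123,400×118.1/1,000 + 166,300×94.8/1,000 + 155,200×134.6/1,000 + 123,800×5.0/1,000
= 801.36 + 14573.54 + 15765.24 + 20889.92 + 619.00 = 52649.06.

52649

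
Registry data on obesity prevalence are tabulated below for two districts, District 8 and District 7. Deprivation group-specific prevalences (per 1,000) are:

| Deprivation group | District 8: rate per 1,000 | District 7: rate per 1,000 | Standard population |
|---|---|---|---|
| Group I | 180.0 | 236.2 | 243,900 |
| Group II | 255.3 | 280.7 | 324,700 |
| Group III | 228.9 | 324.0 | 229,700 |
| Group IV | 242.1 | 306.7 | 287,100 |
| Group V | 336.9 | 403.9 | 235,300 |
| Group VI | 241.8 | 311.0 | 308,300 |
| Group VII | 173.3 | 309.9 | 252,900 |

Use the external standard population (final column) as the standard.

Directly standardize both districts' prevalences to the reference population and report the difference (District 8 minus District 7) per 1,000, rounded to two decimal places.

-71.20

Standard total = 1,881,900; weights = 0.1296, 0.1725, 0.1221, 0.1526, 0.1250, 0.1638, 0.1344.
District 8: 0.1296×180.0 + 0.1725×255.3 + 0.1221×228.9 + 0.1526×242.1 + 0.1250×336.9 + 0.1638×241.8 + 0.1344×173.3 = 237.2763 per 1,000.
District 7: 0.1296×236.2 + 0.1725×280.7 + 0.1221×324.0 + 0.1526×306.7 + 0.1250×403.9 + 0.1638×311.0 + 0.1344×309.9 = 308.4763 per 1,000.
Difference = 237.2763 − 308.4763 = -71.2000.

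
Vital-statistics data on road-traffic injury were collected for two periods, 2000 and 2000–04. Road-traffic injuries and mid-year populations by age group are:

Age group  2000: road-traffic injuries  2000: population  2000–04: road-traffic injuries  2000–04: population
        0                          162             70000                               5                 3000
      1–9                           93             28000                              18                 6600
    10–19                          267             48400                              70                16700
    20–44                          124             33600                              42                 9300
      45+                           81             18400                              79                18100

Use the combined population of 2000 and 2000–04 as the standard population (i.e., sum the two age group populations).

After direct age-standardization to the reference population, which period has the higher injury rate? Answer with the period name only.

2000

Age-specific rates per 100000 for 2000: 231.43, 332.14, 551.65, 369.05, 440.22.
For 2000–04: 166.67, 272.73, 419.16, 451.61, 436.46.
Combined standard total = 252100; weights = 0.2896, 0.1372, 0.2582, 0.1702, 0.1448.
2000: 0.2896×231.43 + 0.1372×332.14 + 0.2582×551.65 + 0.1702×369.05 + 0.1448×440.22 = 381.5911 per 100000.
2000–04: 0.2896×166.67 + 0.1372×272.73 + 0.2582×419.16 + 0.1702×451.61 + 0.1448×436.46 = 333.9769 per 100000.
The crude rates (366.43 vs 398.51) would put 2000–04 higher, but that reflects its age composition; once standardized to a common age structure, 2000 has the higher underlying rate.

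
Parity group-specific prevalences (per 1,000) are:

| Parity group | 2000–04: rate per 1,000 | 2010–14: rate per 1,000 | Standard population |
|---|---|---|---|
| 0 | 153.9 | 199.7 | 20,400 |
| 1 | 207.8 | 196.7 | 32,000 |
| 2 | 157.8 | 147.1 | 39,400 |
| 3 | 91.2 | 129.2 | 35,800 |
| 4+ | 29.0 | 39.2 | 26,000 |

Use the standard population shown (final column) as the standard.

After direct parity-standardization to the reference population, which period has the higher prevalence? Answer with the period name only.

2010–14

Standard total = 153,600; weights = 0.1328, 0.2083, 0.2565, 0.2331, 0.1693.
2000–04: 0.1328×153.9 + 0.2083×207.8 + 0.2565×157.8 + 0.2331×91.2 + 0.1693×29.0 = 130.3740 per 1,000.
2010–14: 0.1328×199.7 + 0.2083×196.7 + 0.2565×147.1 + 0.2331×129.2 + 0.1693×39.2 = 141.9829 per 1,000.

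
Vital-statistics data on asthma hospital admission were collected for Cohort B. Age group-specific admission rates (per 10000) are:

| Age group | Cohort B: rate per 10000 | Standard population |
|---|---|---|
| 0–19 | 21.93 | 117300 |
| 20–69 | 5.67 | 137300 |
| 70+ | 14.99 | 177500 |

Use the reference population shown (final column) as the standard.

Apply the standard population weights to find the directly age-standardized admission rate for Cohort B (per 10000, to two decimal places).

13.91

Standard total = 432100; weights = 0.2715, 0.3178, 0.4108.
Standardized rate: 0.2715×21.93 + 0.3178×5.67 + 0.4108×14.99 = 13.9125 per 10000.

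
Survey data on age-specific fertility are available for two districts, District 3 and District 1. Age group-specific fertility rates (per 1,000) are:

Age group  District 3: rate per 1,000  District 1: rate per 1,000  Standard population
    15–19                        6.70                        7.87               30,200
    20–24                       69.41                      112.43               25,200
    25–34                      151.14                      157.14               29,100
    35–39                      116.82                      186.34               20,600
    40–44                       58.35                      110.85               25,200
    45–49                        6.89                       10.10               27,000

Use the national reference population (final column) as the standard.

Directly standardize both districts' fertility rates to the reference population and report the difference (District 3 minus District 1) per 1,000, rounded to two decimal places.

Standard total = 157,300; weights = 0.1920, 0.1602, 0.1850, 0.1310, 0.1602, 0.1716.
District 3: 0.1920×6.70 + 0.1602×69.41 + 0.1850×151.14 + 0.1310×116.82 + 0.1602×58.35 + 0.1716×6.89 = 66.1957 per 1,000.
District 1: 0.1920×7.87 + 0.1602×112.43 + 0.1850×157.14 + 0.1310×186.34 + 0.1602×110.85 + 0.1716×10.10 = 92.4883 per 1,000.
Difference = 66.1957 − 92.4883 = -26.2926.

-26.29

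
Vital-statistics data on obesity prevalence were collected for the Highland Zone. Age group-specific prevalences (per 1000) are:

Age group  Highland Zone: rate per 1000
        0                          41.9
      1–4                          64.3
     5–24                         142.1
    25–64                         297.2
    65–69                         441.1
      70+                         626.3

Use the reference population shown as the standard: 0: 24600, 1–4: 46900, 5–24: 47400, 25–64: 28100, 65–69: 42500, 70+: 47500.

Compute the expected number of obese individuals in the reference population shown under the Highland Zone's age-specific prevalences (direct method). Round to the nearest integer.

Expected obese individuals = Σ (standard pop × age-specific rate ÷ 1000)
= 24600×41.9/1000 + 46900×64.3/1000 + 47400×142.1/1000 + 28100×297.2/1000 + 42500×441.1/1000 + 47500×626.3/1000
= 1030.74 + 3015.67 + 6735.54 + 8351.32 + 18746.75 + 29749.25 = 67629.27.

67629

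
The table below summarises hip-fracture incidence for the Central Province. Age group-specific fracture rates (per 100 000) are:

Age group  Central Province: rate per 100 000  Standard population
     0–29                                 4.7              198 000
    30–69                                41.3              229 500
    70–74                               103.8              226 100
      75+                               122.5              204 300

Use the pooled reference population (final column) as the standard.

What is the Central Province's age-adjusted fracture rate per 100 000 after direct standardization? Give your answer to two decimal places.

Standard total = 857 900; weights = 0.2308, 0.2675, 0.2636, 0.2381.
Standardized rate: 0.2308×4.7 + 0.2675×41.3 + 0.2636×103.8 + 0.2381×122.5 = 68.6617 per 100 000.

68.66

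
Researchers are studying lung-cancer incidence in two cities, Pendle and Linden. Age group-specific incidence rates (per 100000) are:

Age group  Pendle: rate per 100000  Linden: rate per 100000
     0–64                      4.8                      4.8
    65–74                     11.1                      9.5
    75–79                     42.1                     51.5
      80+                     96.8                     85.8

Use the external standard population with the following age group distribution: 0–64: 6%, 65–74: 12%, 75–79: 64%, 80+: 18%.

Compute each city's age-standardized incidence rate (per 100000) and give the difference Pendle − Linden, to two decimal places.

-3.84

Standard weights: 0.06, 0.12, 0.64, 0.18.
Pendle: 0.0600×4.8 + 0.1200×11.1 + 0.6400×42.1 + 0.1800×96.8 = 45.9880 per 100000.
Linden: 0.0600×4.8 + 0.1200×9.5 + 0.6400×51.5 + 0.1800×85.8 = 49.8320 per 100000.
Difference = 45.9880 − 49.8320 = -3.8440.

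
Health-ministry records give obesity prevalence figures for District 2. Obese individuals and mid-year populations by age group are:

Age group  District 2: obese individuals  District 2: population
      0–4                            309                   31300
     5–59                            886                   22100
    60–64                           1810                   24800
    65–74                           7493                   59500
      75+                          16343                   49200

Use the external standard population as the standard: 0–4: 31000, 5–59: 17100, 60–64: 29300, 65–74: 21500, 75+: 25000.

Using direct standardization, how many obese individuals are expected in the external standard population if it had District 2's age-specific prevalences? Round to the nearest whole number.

Age-specific rates per 1000 for District 2: 9.872, 40.090, 72.984, 125.933, 332.175.
Expected obese individuals = Σ (standard pop × age-specific rate ÷ 1000)
= 31000×9.872/1000 + 17100×40.090/1000 + 29300×72.984/1000 + 21500×125.933/1000 + 25000×332.175/1000
= 306.04 + 685.55 + 2138.43 + 2707.55 + 8304.37 = 14141.94.

14142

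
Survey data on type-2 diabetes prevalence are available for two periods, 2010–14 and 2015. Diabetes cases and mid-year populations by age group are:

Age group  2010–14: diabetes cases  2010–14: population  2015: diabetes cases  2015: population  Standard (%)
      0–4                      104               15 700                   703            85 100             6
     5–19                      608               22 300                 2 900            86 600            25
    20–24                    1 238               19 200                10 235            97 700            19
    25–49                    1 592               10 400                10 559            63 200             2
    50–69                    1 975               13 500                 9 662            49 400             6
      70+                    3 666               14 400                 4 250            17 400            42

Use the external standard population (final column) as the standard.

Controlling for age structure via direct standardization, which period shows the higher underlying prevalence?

Age-specific rates per 1 000 for 2010–14: 6.624, 27.265, 64.479, 153.077, 146.296, 254.583.
For 2015: 8.261, 33.487, 104.759, 167.073, 195.587, 244.253.
Standard weights: 0.06, 0.25, 0.19, 0.02, 0.06, 0.42.
2010–14: 0.0600×6.624 + 0.2500×27.265 + 0.1900×64.479 + 0.0200×153.077 + 0.0600×146.296 + 0.4200×254.583 = 138.2290 per 1 000.
2015: 0.0600×8.261 + 0.2500×33.487 + 0.1900×104.759 + 0.0200×167.073 + 0.0600×195.587 + 0.4200×244.253 = 146.4347 per 1 000.
The crude rates (96.16 vs 95.92) would put 2010–14 higher, but that reflects its age composition; once standardized to a common age structure, 2015 has the higher underlying rate.

2015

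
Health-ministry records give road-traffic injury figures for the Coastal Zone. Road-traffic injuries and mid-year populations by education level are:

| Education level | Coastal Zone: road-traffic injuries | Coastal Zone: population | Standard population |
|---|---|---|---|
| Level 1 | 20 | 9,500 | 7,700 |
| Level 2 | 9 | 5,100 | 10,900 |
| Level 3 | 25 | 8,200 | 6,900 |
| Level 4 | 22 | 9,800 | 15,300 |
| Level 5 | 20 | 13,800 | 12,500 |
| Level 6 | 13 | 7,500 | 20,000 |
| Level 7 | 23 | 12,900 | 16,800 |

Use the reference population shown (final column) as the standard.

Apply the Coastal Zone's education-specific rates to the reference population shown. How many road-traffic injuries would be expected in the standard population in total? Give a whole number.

Education-specific rates per 100,000 for the Coastal Zone: 210.53, 176.47, 304.88, 224.49, 144.93, 173.33, 178.29.
Expected road-traffic injuries = Σ (standard pop × education-specific rate ÷ 100,000)
= 7,700×210.53/100,000 + 10,900×176.47/100,000 + 6,900×304.88/100,000 + 15,300×224.49/100,000 + 12,500×144.93/100,000 + 20,000×173.33/100,000 + 16,800×178.29/100,000
= 16.21 + 19.24 + 21.04 + 34.35 + 18.12 + 34.67 + 29.95 = 173.57.

174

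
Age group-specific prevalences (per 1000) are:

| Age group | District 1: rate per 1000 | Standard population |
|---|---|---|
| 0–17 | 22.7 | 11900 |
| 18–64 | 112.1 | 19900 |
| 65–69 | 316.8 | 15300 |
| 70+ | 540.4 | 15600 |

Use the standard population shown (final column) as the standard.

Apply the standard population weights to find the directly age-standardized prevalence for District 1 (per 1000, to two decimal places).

251.65

Standard total = 62700; weights = 0.1898, 0.3174, 0.2440, 0.2488.
Standardized rate: 0.1898×22.7 + 0.3174×112.1 + 0.2440×316.8 + 0.2488×540.4 = 251.6459 per 1000.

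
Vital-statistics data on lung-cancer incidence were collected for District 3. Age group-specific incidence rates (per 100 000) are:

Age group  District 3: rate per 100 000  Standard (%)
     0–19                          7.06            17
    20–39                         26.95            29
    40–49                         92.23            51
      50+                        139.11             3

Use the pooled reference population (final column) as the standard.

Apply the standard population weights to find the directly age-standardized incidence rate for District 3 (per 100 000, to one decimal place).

60.2

Standard weights: 0.17, 0.29, 0.51, 0.03.
Standardized rate: 0.1700×7.06 + 0.2900×26.95 + 0.5100×92.23 + 0.0300×139.11 = 60.2263 per 100 000.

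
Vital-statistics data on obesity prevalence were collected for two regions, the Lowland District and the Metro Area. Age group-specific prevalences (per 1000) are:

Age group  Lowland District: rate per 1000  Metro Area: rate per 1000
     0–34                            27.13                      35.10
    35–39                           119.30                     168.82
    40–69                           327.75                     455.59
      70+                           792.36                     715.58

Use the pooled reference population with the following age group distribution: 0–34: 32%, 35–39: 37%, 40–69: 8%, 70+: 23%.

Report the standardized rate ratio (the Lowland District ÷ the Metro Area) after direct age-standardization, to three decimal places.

Standard weights: 0.32, 0.37, 0.08, 0.23.
The Lowland District: 0.3200×27.13 + 0.3700×119.30 + 0.0800×327.75 + 0.2300×792.36 = 261.2854 per 1000.
The Metro Area: 0.3200×35.10 + 0.3700×168.82 + 0.0800×455.59 + 0.2300×715.58 = 274.7260 per 1000.
Ratio = 261.2854 ÷ 274.7260 = 0.95108.

0.951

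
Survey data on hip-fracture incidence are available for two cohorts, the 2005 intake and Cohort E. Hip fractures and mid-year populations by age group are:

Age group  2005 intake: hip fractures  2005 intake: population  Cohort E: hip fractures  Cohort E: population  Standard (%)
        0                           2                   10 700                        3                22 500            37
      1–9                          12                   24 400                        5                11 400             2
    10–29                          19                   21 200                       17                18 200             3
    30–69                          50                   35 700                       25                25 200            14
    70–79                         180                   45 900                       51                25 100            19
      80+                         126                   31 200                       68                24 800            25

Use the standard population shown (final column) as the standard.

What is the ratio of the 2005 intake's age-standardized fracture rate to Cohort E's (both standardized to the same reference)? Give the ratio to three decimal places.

1.586

Age-specific rates per 100 000 for the 2005 intake: 18.69, 49.18, 89.62, 140.06, 392.16, 403.85.
For Cohort E: 13.33, 43.86, 93.41, 99.21, 203.19, 274.19.
Standard weights: 0.37, 0.02, 0.03, 0.14, 0.19, 0.25.
The 2005 intake: 0.3700×18.69 + 0.0200×49.18 + 0.0300×89.62 + 0.1400×140.06 + 0.1900×392.16 + 0.2500×403.85 = 205.6674 per 100 000.
Cohort E: 0.3700×13.33 + 0.0200×43.86 + 0.0300×93.41 + 0.1400×99.21 + 0.1900×203.19 + 0.2500×274.19 = 129.6556 per 100 000.
Ratio = 205.6674 ÷ 129.6556 = 1.58626.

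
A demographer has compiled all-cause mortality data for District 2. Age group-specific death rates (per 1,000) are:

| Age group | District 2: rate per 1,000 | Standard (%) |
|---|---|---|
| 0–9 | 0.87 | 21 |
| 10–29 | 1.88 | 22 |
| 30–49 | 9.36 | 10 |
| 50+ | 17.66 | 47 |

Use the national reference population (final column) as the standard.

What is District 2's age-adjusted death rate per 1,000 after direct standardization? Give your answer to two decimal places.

Standard weights: 0.21, 0.22, 0.10, 0.47.
Standardized rate: 0.2100×0.87 + 0.2200×1.88 + 0.1000×9.36 + 0.4700×17.66 = 9.8325 per 1,000.

9.83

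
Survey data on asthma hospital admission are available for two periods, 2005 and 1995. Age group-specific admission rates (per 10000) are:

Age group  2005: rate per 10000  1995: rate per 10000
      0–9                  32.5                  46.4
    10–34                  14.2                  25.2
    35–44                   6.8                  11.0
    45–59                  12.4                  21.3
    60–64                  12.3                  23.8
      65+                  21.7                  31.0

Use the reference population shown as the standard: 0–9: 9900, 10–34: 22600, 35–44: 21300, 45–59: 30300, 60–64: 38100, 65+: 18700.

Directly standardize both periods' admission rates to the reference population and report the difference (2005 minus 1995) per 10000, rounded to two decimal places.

-9.63

Standard total = 140900; weights = 0.0703, 0.1604, 0.1512, 0.2150, 0.2704, 0.1327.
2005: 0.0703×32.5 + 0.1604×14.2 + 0.1512×6.8 + 0.2150×12.4 + 0.2704×12.3 + 0.1327×21.7 = 14.4617 per 10000.
1995: 0.0703×46.4 + 0.1604×25.2 + 0.1512×11.0 + 0.2150×21.3 + 0.2704×23.8 + 0.1327×31.0 = 24.0955 per 10000.
Difference = 14.4617 − 24.0955 = -9.6338.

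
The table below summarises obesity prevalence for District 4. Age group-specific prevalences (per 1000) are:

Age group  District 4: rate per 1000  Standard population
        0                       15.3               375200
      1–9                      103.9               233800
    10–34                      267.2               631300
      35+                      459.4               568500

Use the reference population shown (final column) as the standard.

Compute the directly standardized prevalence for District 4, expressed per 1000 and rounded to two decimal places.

254.25

Standard total = 1808800; weights = 0.2074, 0.1293, 0.3490, 0.3143.
Standardized rate: 0.2074×15.3 + 0.1293×103.9 + 0.3490×267.2 + 0.3143×459.4 = 254.2485 per 1000.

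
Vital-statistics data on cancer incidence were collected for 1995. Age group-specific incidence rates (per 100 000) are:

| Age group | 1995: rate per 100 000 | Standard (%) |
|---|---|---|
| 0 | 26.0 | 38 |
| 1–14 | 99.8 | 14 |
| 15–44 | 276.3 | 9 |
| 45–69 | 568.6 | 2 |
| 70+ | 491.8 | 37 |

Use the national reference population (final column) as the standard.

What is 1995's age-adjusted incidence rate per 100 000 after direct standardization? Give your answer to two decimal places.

Standard weights: 0.38, 0.14, 0.09, 0.02, 0.37.
Standardized rate: 0.3800×26.0 + 0.1400×99.8 + 0.0900×276.3 + 0.0200×568.6 + 0.3700×491.8 = 242.0570 per 100 000.

242.06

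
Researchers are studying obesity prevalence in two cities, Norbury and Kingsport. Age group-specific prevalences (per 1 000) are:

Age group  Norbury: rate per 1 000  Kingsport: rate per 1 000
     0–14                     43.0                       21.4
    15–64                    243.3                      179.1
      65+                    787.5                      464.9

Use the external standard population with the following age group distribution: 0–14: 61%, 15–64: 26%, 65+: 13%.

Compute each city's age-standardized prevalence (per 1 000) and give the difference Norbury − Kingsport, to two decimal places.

71.81

Standard weights: 0.61, 0.26, 0.13.
Norbury: 0.6100×43.0 + 0.2600×243.3 + 0.1300×787.5 = 191.8630 per 1 000.
Kingsport: 0.6100×21.4 + 0.2600×179.1 + 0.1300×464.9 = 120.0570 per 1 000.
Difference = 191.8630 − 120.0570 = 71.8060.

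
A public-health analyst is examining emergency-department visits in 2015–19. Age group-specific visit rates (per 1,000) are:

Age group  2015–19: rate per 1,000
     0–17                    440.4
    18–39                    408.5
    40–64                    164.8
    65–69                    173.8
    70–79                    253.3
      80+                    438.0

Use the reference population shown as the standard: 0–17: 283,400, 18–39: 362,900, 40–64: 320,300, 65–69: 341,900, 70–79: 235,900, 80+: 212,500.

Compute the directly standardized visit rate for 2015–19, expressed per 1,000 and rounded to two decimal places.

306.27

Standard total = 1,756,900; weights = 0.1613, 0.2066, 0.1823, 0.1946, 0.1343, 0.1210.
Standardized rate: 0.1613×440.4 + 0.2066×408.5 + 0.1823×164.8 + 0.1946×173.8 + 0.1343×253.3 + 0.1210×438.0 = 306.2725 per 1,000.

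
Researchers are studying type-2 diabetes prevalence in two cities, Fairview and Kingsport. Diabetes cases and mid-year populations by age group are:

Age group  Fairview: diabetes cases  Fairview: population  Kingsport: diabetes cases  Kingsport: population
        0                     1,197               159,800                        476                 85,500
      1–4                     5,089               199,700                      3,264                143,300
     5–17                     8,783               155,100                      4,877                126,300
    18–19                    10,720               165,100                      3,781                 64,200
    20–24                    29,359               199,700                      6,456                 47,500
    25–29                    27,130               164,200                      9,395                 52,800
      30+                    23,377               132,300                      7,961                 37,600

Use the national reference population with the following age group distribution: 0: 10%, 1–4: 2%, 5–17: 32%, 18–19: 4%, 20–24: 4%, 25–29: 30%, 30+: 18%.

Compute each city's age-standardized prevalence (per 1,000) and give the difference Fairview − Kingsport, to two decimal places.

Age-specific rates per 1,000 for Fairview: 7.491, 25.483, 56.628, 64.930, 147.016, 165.225, 176.697.
For Kingsport: 5.567, 22.777, 38.614, 58.894, 135.916, 177.936, 211.729.
Standard weights: 0.10, 0.02, 0.32, 0.04, 0.04, 0.30, 0.18.
Fairview: 0.1000×7.491 + 0.0200×25.483 + 0.3200×56.628 + 0.0400×64.930 + 0.0400×147.016 + 0.3000×165.225 + 0.1800×176.697 = 109.2306 per 1,000.
Kingsport: 0.1000×5.567 + 0.0200×22.777 + 0.3200×38.614 + 0.0400×58.894 + 0.0400×135.916 + 0.3000×177.936 + 0.1800×211.729 = 112.6531 per 1,000.
Difference = 109.2306 − 112.6531 = -3.4226.

-3.42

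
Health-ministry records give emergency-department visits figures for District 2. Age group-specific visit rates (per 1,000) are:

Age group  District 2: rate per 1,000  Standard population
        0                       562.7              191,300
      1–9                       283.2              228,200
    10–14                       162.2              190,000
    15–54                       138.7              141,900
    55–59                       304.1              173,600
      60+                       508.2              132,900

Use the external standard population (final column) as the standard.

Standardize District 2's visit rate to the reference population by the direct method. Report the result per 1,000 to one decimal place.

Standard total = 1,057,900; weights = 0.1808, 0.2157, 0.1796, 0.1341, 0.1641, 0.1256.
Standardized rate: 0.1808×562.7 + 0.2157×283.2 + 0.1796×162.2 + 0.1341×138.7 + 0.1641×304.1 + 0.1256×508.2 = 324.3235 per 1,000.

324.3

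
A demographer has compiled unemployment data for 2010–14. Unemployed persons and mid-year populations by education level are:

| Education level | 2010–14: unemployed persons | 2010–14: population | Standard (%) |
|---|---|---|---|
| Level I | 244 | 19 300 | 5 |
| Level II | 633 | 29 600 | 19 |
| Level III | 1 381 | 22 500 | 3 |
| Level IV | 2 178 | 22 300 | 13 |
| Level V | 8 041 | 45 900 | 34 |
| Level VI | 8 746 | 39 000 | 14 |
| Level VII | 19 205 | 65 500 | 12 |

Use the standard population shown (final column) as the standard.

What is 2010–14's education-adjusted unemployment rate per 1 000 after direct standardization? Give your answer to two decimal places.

145.38

Education-specific rates per 1 000 for 2010–14: 12.642, 21.385, 61.378, 97.668, 175.185, 224.256, 293.206.
Standard weights: 0.05, 0.19, 0.03, 0.13, 0.34, 0.14, 0.12.
Standardized rate: 0.0500×12.642 + 0.1900×21.385 + 0.0300×61.378 + 0.1300×97.668 + 0.3400×175.185 + 0.1400×224.256 + 0.1200×293.206 = 145.3771 per 1 000.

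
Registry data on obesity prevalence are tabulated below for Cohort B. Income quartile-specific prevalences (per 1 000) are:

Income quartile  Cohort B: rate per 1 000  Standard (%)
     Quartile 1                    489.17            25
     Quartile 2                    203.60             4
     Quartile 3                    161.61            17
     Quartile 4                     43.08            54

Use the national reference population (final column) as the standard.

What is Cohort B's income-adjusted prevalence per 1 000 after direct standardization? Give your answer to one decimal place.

181.2

Standard weights: 0.25, 0.04, 0.17, 0.54.
Standardized rate: 0.2500×489.17 + 0.0400×203.60 + 0.1700×161.61 + 0.5400×43.08 = 181.1734 per 1 000.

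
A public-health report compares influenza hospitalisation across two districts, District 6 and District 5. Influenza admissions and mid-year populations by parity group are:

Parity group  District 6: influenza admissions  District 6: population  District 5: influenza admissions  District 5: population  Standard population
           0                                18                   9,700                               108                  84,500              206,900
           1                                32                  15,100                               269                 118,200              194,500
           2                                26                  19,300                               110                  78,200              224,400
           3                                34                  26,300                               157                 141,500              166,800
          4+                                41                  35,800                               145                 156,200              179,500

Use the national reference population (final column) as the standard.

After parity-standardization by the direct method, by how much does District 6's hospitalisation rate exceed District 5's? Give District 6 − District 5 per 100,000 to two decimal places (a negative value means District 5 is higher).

Parity-specific rates per 100,000 for District 6: 185.57, 211.92, 134.72, 129.28, 114.53.
For District 5: 127.81, 227.58, 140.66, 110.95, 92.83.
Standard total = 972,100; weights = 0.2128, 0.2001, 0.2308, 0.1716, 0.1847.
District 6: 0.2128×185.57 + 0.2001×211.92 + 0.2308×134.72 + 0.1716×129.28 + 0.1847×114.53 = 156.3246 per 100,000.
District 5: 0.2128×127.81 + 0.2001×227.58 + 0.2308×140.66 + 0.1716×110.95 + 0.1847×92.83 = 141.3884 per 100,000.
Difference = 156.3246 − 141.3884 = 14.9362.

14.94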